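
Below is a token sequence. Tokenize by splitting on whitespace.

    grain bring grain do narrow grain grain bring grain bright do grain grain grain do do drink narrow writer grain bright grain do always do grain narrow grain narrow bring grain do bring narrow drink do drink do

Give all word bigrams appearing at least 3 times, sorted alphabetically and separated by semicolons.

Bigram counts meeting the condition (at least 3 times):
  bring grain: 3
  grain do: 4
  grain grain: 3

bring grain; grain do; grain grain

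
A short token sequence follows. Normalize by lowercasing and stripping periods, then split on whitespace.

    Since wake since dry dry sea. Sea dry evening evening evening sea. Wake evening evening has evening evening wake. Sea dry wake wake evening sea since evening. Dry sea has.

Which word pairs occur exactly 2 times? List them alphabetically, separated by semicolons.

Bigram counts meeting the condition (exactly 2 times):
  dry sea: 2
  evening sea: 2
  sea dry: 2
  wake evening: 2

dry sea; evening sea; sea dry; wake evening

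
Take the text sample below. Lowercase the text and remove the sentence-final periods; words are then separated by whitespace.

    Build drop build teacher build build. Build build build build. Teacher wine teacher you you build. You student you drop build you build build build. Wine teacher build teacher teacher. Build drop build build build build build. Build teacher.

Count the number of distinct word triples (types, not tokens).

39 tokens → 37 trigram windows in total.
Repeated trigrams (each contributes count−1 duplicates):
  build build build: 9
  build build teacher: 2
  build drop build: 2
10 duplicate windows → 37 − 10 = 27 distinct.

27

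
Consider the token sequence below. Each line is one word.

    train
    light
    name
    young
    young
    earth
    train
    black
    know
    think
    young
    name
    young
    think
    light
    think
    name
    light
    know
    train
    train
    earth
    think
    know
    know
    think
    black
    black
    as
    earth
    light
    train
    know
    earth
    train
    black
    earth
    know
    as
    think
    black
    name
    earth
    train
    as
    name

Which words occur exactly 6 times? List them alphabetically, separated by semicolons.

Unigram counts meeting the condition (exactly 6 times):
  earth: 6
  know: 6
  think: 6

earth; know; think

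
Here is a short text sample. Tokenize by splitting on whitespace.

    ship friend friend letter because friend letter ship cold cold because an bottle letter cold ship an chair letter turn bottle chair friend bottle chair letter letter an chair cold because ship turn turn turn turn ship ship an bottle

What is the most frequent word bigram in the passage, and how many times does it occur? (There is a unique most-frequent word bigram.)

Bigram frequencies (highest first):
  turn turn: 3
  friend letter: 2
  cold because: 2
  an bottle: 2
  ship an: 2
  an chair: 2
  … (24 more, each ≤ 2)

"turn turn", 3 times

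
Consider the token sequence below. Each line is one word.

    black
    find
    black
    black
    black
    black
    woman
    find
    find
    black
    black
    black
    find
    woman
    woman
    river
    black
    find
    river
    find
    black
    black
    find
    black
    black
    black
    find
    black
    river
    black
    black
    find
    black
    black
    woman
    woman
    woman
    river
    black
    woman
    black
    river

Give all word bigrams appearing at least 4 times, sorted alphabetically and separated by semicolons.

Bigram counts meeting the condition (at least 4 times):
  black black: 10
  black find: 6
  find black: 6

black black; black find; find black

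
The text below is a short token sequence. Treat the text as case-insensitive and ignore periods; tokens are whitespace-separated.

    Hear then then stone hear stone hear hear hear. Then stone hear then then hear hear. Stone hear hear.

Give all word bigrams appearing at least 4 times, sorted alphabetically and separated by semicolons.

Bigram counts meeting the condition (at least 4 times):
  hear hear: 4
  stone hear: 4

hear hear; stone hear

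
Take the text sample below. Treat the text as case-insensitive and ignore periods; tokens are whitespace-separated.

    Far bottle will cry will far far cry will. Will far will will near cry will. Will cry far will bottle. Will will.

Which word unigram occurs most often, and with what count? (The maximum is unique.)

Unigram frequencies (highest first):
  will: 11
  far: 5
  cry: 4
  bottle: 2
  near: 1

"will", 11 times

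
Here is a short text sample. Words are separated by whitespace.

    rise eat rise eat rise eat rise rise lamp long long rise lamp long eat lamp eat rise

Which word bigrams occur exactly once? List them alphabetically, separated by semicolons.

Bigram counts meeting the condition (exactly once):
  eat lamp: 1
  lamp eat: 1
  long eat: 1
  long long: 1
  long rise: 1
  rise rise: 1

eat lamp; lamp eat; long eat; long long; long rise; rise rise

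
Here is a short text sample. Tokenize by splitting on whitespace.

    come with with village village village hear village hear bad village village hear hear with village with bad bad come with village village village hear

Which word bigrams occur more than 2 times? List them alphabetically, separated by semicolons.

village hear; village village; with village

Bigram counts meeting the condition (more than 2 times):
  village hear: 4
  village village: 5
  with village: 3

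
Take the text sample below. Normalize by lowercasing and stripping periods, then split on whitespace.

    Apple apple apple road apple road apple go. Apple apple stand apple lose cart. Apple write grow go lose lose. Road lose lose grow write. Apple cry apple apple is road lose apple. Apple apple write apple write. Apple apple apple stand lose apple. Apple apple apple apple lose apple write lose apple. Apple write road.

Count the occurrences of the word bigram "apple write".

Scanning the 55 overlapping bigram windows for "apple write":
  position 15–16: apple write
  position 35–36: apple write
  position 37–38: apple write
  position 50–51: apple write
  position 54–55: apple write

5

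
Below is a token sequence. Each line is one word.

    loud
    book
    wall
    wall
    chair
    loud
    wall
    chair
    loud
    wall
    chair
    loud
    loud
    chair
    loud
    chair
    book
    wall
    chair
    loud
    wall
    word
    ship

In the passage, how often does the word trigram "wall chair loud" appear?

Scanning the 21 overlapping trigram windows for "wall chair loud":
  position 4–6: wall chair loud
  position 7–9: wall chair loud
  position 10–12: wall chair loud
  position 18–20: wall chair loud

4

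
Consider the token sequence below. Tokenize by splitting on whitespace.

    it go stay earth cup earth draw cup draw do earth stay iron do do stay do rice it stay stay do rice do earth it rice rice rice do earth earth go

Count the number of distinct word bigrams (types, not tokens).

33 tokens → 32 bigram windows in total.
Repeated bigrams (each contributes count−1 duplicates):
  do earth: 3
  do rice: 2
  rice do: 2
  rice rice: 2
  stay do: 2
6 duplicate windows → 32 − 6 = 26 distinct.

26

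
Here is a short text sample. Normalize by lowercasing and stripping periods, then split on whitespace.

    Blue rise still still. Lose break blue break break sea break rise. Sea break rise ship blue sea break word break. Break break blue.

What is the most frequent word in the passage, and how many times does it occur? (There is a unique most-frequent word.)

"break", 9 times

Unigram frequencies (highest first):
  break: 9
  blue: 4
  rise: 3
  sea: 3
  still: 2
  lose: 1
  … (2 more, each ≤ 1)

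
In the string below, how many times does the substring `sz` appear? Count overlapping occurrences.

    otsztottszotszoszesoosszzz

5

Sliding a length-2 window over the 26 characters (25 positions):
  position 3–4: sz
  position 9–10: sz
  position 13–14: sz
  position 16–17: sz
  position 23–24: sz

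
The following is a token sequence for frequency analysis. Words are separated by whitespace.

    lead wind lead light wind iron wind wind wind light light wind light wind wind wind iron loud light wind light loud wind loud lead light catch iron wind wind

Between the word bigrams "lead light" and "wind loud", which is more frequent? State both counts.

"lead light": 2 occurrences
"wind loud": 1 occurrence

"lead light" (2 vs 1)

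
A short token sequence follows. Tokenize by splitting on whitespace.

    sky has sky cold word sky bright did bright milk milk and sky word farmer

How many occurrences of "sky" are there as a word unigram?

Scanning the 15 tokens for "sky":
  position 1: sky
  position 3: sky
  position 6: sky
  position 13: sky

4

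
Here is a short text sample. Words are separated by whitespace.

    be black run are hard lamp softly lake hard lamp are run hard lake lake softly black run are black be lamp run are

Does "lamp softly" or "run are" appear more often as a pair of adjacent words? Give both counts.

"run are" (3 vs 1)

"lamp softly": 1 occurrence
"run are": 3 occurrences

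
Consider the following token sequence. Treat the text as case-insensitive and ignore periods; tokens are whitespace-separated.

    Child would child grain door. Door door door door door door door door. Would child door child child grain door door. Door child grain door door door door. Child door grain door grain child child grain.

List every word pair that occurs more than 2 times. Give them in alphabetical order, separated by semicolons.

child grain; door child; door door; grain door

Bigram counts meeting the condition (more than 2 times):
  child grain: 4
  door child: 3
  door door: 13
  grain door: 4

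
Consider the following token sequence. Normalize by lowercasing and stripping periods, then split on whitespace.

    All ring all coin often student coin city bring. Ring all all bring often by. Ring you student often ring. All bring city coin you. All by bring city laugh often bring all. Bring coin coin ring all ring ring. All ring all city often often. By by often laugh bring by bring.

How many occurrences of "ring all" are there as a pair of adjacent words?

6

Scanning the 52 overlapping bigram windows for "ring all":
  position 2–3: ring all
  position 10–11: ring all
  position 20–21: ring all
  position 37–38: ring all
  position 40–41: ring all
  position 42–43: ring all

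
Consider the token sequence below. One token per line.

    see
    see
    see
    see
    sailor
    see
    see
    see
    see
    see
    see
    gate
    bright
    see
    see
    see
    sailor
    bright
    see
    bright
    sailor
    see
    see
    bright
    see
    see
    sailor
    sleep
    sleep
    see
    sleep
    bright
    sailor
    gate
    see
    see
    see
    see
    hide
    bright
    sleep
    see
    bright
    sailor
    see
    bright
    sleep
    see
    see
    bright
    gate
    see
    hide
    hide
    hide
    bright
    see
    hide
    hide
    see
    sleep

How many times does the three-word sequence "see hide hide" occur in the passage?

Scanning the 59 overlapping trigram windows for "see hide hide":
  position 52–54: see hide hide
  position 57–59: see hide hide

2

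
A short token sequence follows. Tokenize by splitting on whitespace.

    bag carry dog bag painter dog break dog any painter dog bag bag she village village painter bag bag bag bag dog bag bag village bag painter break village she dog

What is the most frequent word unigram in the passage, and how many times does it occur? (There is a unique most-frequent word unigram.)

"bag", 11 times

Unigram frequencies (highest first):
  bag: 11
  dog: 6
  painter: 4
  village: 4
  break: 2
  she: 2
  … (2 more, each ≤ 1)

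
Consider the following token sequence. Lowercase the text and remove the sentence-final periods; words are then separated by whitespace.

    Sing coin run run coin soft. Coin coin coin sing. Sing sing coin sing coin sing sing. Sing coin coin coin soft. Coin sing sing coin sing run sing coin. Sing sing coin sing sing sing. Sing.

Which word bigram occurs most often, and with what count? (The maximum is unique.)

"sing sing", 9 times

Bigram frequencies (highest first):
  sing sing: 9
  sing coin: 7
  coin sing: 7
  coin coin: 4
  coin soft: 2
  soft coin: 2
  … (5 more, each ≤ 1)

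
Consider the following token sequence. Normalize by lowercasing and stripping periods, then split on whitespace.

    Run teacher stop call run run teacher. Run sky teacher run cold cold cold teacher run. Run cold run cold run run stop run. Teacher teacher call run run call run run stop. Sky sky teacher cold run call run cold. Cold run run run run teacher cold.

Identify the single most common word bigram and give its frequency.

"run run", 8 times

Bigram frequencies (highest first):
  run run: 8
  run teacher: 4
  call run: 4
  run cold: 4
  cold run: 4
  teacher run: 3
  … (14 more, each ≤ 3)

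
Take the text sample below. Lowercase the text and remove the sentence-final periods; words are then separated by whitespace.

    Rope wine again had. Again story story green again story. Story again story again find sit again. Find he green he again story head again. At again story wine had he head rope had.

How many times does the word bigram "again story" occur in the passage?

5

Scanning the 33 overlapping bigram windows for "again story":
  position 5–6: again story
  position 9–10: again story
  position 12–13: again story
  position 22–23: again story
  position 27–28: again story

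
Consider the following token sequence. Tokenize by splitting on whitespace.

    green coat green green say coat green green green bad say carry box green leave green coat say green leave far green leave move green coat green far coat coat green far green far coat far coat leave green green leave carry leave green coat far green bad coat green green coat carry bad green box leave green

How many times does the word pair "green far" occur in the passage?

3

Scanning the 57 overlapping bigram windows for "green far":
  position 27–28: green far
  position 31–32: green far
  position 33–34: green far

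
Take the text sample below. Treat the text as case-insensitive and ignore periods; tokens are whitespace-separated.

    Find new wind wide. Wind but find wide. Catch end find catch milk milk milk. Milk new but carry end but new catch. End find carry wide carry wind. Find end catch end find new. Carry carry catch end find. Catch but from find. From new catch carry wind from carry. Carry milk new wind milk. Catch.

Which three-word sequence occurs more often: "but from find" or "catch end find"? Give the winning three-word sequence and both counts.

"catch end find" (4 vs 1)

"but from find": 1 occurrence
"catch end find": 4 occurrences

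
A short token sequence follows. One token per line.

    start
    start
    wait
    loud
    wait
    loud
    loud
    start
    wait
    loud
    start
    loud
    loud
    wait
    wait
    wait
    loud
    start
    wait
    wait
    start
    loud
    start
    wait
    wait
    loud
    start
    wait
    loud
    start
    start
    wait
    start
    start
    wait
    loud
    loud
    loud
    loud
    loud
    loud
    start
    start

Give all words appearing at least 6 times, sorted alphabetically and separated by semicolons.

Unigram counts meeting the condition (at least 6 times):
  loud: 16
  start: 14
  wait: 13

loud; start; wait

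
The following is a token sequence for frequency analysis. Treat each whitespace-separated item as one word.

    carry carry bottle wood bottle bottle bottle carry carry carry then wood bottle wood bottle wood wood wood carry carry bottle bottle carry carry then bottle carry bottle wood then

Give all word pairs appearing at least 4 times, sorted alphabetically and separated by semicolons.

Bigram counts meeting the condition (at least 4 times):
  bottle wood: 4
  carry carry: 5

bottle wood; carry carry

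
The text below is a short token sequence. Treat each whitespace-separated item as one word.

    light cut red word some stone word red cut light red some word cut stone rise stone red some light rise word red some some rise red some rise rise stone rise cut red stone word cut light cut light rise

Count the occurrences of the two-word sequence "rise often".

Scanning the 40 overlapping bigram windows for "rise often":
  (none found)

0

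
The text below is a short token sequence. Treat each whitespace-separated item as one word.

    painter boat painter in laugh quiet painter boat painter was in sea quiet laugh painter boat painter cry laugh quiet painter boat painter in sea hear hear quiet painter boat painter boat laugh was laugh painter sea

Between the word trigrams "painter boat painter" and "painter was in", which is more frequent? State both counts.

"painter boat painter": 5 occurrences
"painter was in": 1 occurrence

"painter boat painter" (5 vs 1)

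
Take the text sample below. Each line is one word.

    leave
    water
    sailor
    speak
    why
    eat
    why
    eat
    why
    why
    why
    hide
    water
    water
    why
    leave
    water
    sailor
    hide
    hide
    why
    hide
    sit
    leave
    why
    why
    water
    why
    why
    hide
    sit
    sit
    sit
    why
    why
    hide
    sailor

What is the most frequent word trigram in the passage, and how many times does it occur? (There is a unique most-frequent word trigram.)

Trigram frequencies (highest first):
  why why hide: 3
  leave water sailor: 2
  why eat why: 2
  why hide sit: 2
  water sailor speak: 1
  sailor speak why: 1
  … (24 more, each ≤ 1)

"why why hide", 3 times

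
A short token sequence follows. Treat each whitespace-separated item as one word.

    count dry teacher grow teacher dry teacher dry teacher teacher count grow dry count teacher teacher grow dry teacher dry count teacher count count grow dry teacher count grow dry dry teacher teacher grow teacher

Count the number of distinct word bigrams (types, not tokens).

13

35 tokens → 34 bigram windows in total.
Repeated bigrams (each contributes count−1 duplicates):
  dry teacher: 6
  grow dry: 4
  count grow: 3
  teacher count: 3
  teacher dry: 3
  teacher grow: 3
  teacher teacher: 3
  count teacher: 2
  … (2 more repeated)
21 duplicate windows → 34 − 21 = 13 distinct.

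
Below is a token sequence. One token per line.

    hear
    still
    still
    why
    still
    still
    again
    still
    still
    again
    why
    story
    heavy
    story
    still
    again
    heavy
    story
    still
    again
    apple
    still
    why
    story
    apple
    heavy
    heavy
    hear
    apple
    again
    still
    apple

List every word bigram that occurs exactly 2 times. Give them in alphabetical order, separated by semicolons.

Bigram counts meeting the condition (exactly 2 times):
  again still: 2
  heavy story: 2
  still why: 2
  story still: 2
  why story: 2

again still; heavy story; still why; story still; why story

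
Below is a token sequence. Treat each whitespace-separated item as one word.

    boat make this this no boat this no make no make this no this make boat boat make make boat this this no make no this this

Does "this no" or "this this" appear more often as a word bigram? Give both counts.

"this no": 4 occurrences
"this this": 3 occurrences

"this no" (4 vs 3)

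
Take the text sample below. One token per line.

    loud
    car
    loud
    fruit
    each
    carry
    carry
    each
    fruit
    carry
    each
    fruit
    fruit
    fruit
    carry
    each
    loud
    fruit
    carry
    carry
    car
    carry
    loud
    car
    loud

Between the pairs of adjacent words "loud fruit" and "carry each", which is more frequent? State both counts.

"loud fruit": 2 occurrences
"carry each": 3 occurrences

"carry each" (3 vs 2)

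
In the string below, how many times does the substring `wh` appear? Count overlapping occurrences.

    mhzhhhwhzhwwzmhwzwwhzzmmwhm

3

Sliding a length-2 window over the 27 characters (26 positions):
  position 7–8: wh
  position 19–20: wh
  position 25–26: wh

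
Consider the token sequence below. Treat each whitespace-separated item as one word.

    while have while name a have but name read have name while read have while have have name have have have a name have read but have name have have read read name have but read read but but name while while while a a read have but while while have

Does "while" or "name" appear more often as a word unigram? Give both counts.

"while" (9 vs 8)

"while": 9 occurrences
"name": 8 occurrences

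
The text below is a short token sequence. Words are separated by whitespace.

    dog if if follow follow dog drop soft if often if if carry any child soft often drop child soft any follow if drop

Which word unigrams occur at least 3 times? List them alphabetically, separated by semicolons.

Unigram counts meeting the condition (at least 3 times):
  drop: 3
  follow: 3
  if: 6
  soft: 3

drop; follow; if; soft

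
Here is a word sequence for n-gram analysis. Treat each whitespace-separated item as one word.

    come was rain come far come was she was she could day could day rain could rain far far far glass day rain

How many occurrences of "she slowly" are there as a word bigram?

0

Scanning the 22 overlapping bigram windows for "she slowly":
  (none found)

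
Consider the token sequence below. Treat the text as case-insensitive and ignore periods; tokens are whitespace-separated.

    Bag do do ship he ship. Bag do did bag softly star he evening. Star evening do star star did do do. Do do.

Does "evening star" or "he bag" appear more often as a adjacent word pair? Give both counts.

"evening star" (1 vs 0)

"evening star": 1 occurrence
"he bag": 0 occurrences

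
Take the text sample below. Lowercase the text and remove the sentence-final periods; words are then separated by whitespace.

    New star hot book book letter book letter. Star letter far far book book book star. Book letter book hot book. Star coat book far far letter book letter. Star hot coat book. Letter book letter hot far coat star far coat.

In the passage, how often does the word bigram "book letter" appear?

Scanning the 41 overlapping bigram windows for "book letter":
  position 5–6: book letter
  position 7–8: book letter
  position 17–18: book letter
  position 28–29: book letter
  position 33–34: book letter
  position 35–36: book letter

6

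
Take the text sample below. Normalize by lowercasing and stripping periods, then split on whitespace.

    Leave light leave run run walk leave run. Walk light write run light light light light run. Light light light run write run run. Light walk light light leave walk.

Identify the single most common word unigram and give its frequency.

"light", 12 times

Unigram frequencies (highest first):
  light: 12
  run: 8
  leave: 4
  walk: 4
  write: 2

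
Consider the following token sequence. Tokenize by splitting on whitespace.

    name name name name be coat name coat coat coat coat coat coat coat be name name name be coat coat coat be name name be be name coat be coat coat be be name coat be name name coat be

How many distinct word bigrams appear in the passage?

9

41 tokens → 40 bigram windows in total.
Repeated bigrams (each contributes count−1 duplicates):
  coat coat: 9
  name name: 7
  coat be: 6
  be name: 5
  name coat: 4
  be coat: 3
  name be: 3
  be be: 2
31 duplicate windows → 40 − 31 = 9 distinct.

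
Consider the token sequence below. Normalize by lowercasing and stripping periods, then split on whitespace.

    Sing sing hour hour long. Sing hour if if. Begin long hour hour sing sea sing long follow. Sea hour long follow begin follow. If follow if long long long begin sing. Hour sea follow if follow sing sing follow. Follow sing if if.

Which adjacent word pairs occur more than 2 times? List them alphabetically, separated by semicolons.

follow if; sing hour

Bigram counts meeting the condition (more than 2 times):
  follow if: 3
  sing hour: 3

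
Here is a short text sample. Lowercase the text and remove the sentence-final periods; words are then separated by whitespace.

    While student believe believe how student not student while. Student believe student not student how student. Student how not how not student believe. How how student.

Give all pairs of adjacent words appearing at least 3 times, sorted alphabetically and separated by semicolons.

how student; not student; student believe

Bigram counts meeting the condition (at least 3 times):
  how student: 3
  not student: 3
  student believe: 3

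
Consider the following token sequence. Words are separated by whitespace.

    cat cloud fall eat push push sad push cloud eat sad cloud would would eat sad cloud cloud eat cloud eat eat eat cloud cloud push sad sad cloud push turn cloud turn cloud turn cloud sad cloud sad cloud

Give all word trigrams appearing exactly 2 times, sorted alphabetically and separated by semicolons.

cloud sad cloud; cloud turn cloud; eat sad cloud; turn cloud turn

Trigram counts meeting the condition (exactly 2 times):
  cloud sad cloud: 2
  cloud turn cloud: 2
  eat sad cloud: 2
  turn cloud turn: 2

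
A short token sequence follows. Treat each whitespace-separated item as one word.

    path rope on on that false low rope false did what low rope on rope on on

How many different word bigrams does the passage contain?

17 tokens → 16 bigram windows in total.
Repeated bigrams (each contributes count−1 duplicates):
  rope on: 3
  low rope: 2
  on on: 2
4 duplicate windows → 16 − 4 = 12 distinct.

12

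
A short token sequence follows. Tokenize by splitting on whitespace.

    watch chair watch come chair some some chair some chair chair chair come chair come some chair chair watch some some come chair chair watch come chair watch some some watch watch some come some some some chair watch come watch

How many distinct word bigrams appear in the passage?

15

41 tokens → 40 bigram windows in total.
Repeated bigrams (each contributes count−1 duplicates):
  chair watch: 5
  some some: 5
  chair chair: 4
  come chair: 4
  some chair: 4
  watch come: 3
  watch some: 3
  chair come: 2
  … (3 more repeated)
25 duplicate windows → 40 − 25 = 15 distinct.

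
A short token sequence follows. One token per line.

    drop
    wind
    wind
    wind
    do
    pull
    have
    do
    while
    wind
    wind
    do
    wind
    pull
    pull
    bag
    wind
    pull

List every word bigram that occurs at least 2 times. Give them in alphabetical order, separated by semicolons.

wind do; wind pull; wind wind

Bigram counts meeting the condition (at least 2 times):
  wind do: 2
  wind pull: 2
  wind wind: 3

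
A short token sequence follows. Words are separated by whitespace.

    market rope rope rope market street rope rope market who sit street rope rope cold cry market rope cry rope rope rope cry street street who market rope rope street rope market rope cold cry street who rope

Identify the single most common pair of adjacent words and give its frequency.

"rope rope", 7 times

Bigram frequencies (highest first):
  rope rope: 7
  market rope: 4
  rope market: 3
  street rope: 3
  rope cold: 2
  cold cry: 2
  … (13 more, each ≤ 2)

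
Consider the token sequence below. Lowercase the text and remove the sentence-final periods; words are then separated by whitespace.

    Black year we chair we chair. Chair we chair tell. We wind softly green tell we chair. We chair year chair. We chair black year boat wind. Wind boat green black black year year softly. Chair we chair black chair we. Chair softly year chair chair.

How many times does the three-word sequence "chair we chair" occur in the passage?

Scanning the 44 overlapping trigram windows for "chair we chair":
  position 4–6: chair we chair
  position 7–9: chair we chair
  position 17–19: chair we chair
  position 21–23: chair we chair
  position 36–38: chair we chair
  position 40–42: chair we chair

6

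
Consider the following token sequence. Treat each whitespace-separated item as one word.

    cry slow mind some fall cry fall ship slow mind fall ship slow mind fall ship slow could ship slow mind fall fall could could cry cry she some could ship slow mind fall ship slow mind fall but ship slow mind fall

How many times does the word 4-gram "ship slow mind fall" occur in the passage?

Scanning the 40 overlapping 4-gram windows for "ship slow mind fall":
  position 8–11: ship slow mind fall
  position 12–15: ship slow mind fall
  position 19–22: ship slow mind fall
  position 31–34: ship slow mind fall
  position 35–38: ship slow mind fall
  position 40–43: ship slow mind fall

6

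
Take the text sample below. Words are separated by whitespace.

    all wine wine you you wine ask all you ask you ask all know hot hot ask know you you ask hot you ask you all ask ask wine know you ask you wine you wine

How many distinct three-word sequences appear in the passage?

32

36 tokens → 34 trigram windows in total.
Repeated trigrams (each contributes count−1 duplicates):
  you ask you: 3
2 duplicate windows → 34 − 2 = 32 distinct.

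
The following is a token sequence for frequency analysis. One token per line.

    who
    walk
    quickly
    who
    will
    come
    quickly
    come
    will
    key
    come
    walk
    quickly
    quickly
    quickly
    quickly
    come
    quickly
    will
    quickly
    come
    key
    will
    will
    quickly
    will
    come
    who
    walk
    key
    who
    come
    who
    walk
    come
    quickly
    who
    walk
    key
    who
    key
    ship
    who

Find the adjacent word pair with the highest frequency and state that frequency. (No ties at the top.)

"who walk", 4 times

Bigram frequencies (highest first):
  who walk: 4
  come quickly: 3
  quickly come: 3
  quickly quickly: 3
  walk quickly: 2
  quickly who: 2
  … (19 more, each ≤ 2)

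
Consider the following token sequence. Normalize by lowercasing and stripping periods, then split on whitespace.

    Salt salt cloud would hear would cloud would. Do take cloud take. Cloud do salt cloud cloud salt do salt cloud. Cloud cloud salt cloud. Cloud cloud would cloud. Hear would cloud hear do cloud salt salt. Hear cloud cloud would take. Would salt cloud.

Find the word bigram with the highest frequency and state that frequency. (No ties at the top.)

"cloud cloud", 6 times

Bigram frequencies (highest first):
  cloud cloud: 6
  salt cloud: 5
  cloud would: 4
  would cloud: 3
  cloud salt: 3
  salt salt: 2
  … (17 more, each ≤ 2)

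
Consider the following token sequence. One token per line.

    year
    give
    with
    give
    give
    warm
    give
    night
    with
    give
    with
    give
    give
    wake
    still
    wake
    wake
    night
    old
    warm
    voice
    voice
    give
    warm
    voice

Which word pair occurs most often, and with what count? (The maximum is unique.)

"with give", 3 times

Bigram frequencies (highest first):
  with give: 3
  give with: 2
  give give: 2
  give warm: 2
  warm voice: 2
  year give: 1
  … (12 more, each ≤ 1)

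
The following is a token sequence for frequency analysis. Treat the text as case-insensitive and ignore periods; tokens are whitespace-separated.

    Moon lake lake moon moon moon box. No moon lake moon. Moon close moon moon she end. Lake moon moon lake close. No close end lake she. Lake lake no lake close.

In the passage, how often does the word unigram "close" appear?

Scanning the 32 tokens for "close":
  position 13: close
  position 22: close
  position 24: close
  position 32: close

4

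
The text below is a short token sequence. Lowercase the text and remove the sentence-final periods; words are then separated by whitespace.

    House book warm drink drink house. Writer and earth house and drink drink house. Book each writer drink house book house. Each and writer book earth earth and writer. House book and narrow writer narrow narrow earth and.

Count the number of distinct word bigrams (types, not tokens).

38 tokens → 37 bigram windows in total.
Repeated bigrams (each contributes count−1 duplicates):
  house book: 4
  drink house: 3
  and writer: 2
  drink drink: 2
  earth and: 2
8 duplicate windows → 37 − 8 = 29 distinct.

29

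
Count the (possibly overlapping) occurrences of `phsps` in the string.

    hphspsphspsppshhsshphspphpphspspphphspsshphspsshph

5

Sliding a length-5 window over the 50 characters (46 positions):
  position 2–6: phsps
  position 7–11: phsps
  position 27–31: phsps
  position 35–39: phsps
  position 42–46: phsps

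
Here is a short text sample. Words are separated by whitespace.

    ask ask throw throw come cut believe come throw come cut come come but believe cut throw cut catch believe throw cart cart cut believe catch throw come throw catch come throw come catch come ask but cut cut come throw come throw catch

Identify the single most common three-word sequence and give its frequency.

"come throw come", 3 times

Trigram frequencies (highest first):
  come throw come: 3
  throw come cut: 2
  throw come throw: 2
  come throw catch: 2
  ask ask throw: 1
  ask throw throw: 1
  … (31 more, each ≤ 1)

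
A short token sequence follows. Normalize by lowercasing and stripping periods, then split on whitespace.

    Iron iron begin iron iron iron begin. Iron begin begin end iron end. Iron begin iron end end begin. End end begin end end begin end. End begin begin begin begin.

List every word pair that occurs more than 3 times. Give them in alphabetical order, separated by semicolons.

begin begin; begin end; end begin; end end; iron begin

Bigram counts meeting the condition (more than 3 times):
  begin begin: 4
  begin end: 4
  end begin: 4
  end end: 4
  iron begin: 4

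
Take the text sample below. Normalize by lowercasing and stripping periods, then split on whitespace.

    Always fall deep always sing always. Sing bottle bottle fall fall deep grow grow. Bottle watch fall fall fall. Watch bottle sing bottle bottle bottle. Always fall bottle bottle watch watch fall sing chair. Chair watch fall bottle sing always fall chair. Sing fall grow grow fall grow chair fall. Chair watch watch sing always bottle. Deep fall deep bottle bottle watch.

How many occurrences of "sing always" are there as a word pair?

3

Scanning the 61 overlapping bigram windows for "sing always":
  position 5–6: sing always
  position 39–40: sing always
  position 54–55: sing always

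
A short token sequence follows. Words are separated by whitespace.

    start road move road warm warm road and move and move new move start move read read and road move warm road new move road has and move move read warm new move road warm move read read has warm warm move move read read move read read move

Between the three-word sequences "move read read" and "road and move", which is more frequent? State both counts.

"move read read" (4 vs 1)

"move read read": 4 occurrences
"road and move": 1 occurrence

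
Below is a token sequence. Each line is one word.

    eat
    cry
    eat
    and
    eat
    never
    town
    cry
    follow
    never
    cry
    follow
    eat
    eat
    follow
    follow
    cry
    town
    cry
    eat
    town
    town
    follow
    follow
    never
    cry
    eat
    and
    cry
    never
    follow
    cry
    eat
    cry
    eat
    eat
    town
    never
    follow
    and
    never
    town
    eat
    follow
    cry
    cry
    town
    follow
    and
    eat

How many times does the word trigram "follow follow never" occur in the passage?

Scanning the 48 overlapping trigram windows for "follow follow never":
  position 23–25: follow follow never

1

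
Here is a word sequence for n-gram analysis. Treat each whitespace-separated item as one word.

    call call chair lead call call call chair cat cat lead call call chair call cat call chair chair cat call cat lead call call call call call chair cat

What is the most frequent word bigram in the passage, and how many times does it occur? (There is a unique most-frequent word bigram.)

Bigram frequencies (highest first):
  call call: 8
  call chair: 5
  lead call: 3
  chair cat: 3
  cat lead: 2
  call cat: 2
  … (5 more, each ≤ 2)

"call call", 8 times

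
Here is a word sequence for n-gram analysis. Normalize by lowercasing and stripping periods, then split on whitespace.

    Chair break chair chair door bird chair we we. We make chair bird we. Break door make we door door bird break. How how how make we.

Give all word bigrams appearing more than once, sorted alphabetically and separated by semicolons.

door bird; how how; make we; we we

Bigram counts meeting the condition (more than once):
  door bird: 2
  how how: 2
  make we: 2
  we we: 2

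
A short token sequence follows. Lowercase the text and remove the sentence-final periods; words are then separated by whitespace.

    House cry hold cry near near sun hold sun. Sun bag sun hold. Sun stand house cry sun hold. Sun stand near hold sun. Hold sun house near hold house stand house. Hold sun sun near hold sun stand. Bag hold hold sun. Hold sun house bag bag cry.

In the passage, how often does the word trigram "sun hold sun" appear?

Scanning the 47 overlapping trigram windows for "sun hold sun":
  position 7–9: sun hold sun
  position 12–14: sun hold sun
  position 18–20: sun hold sun
  position 24–26: sun hold sun
  position 43–45: sun hold sun

5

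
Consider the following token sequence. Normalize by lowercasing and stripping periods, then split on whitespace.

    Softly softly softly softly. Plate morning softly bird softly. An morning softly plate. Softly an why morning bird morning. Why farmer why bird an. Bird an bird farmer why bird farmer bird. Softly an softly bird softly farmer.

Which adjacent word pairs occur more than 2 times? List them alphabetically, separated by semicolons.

bird softly; softly an; softly softly

Bigram counts meeting the condition (more than 2 times):
  bird softly: 3
  softly an: 3
  softly softly: 3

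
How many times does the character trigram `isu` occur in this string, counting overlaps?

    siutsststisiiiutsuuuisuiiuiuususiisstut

Sliding a length-3 window over the 39 characters (37 positions):
  position 21–23: isu

1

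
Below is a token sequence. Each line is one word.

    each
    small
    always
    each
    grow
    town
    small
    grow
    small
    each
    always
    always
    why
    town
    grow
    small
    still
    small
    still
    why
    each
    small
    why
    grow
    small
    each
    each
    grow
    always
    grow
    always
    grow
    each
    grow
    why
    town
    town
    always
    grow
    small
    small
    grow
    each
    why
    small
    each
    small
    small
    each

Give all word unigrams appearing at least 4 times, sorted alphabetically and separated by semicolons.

Unigram counts meeting the condition (at least 4 times):
  always: 6
  each: 10
  grow: 10
  small: 12
  town: 4
  why: 5

always; each; grow; small; town; why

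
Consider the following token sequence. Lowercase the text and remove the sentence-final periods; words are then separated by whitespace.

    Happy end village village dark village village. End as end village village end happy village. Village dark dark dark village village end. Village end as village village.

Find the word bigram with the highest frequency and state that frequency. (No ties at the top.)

Bigram frequencies (highest first):
  village village: 6
  village end: 4
  end village: 3
  village dark: 2
  dark village: 2
  end as: 2
  … (6 more, each ≤ 2)

"village village", 6 times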